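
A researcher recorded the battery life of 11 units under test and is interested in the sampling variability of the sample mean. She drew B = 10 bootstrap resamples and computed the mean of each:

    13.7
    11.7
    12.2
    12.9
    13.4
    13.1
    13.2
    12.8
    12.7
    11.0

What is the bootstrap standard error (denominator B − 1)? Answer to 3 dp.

Bootstrap SE is the standard deviation of the 10 replicate means.
Mean of replicates: (13.7 + 11.7 + 12.2 + 12.9 + 13.4 + 13.1 + 13.2 + 12.8 + 12.7 + 11.0) / 10 = 126.7000 / 10 = 12.6700
Sum of squared deviations: (+1.0300)² + (−0.9700)² + (−0.4700)² + (+0.2300)² + (+0.7300)² + (+0.4300)² + (+0.5300)² + (+0.1300)² + (+0.0300)² + (−1.6700)² = 6.0810
Variance = 6.0810 / 9 = 0.6757
SE* = √0.6757

SE* = 0.822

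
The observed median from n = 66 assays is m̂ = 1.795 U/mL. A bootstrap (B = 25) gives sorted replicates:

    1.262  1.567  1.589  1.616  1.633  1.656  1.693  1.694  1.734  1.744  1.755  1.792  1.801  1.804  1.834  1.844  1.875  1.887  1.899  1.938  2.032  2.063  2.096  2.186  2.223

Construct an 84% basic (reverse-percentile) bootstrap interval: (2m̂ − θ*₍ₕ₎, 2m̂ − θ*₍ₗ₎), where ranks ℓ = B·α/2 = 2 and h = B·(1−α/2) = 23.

Percentile endpoints at ranks 2 and 23: θ*₍2₎ = 1.567, θ*₍23₎ = 2.096.
Basic interval reflects these around m̂:
  lower = 2 × 1.795 − 2.096 = 1.494
  upper = 2 × 1.795 − 1.567 = 2.023

(1.494, 2.023)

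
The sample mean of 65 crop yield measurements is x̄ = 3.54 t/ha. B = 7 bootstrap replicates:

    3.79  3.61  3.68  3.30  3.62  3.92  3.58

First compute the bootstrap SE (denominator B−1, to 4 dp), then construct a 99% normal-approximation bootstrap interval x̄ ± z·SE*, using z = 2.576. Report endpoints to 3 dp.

Mean of replicates = 3.6429; sum of squared deviations = 0.2229; SE* = √(0.2229/6) = 0.1928
Margin = 2.576 × 0.1928 = 0.4967
Interval: 3.54 ± 0.4967

(3.043, 4.037)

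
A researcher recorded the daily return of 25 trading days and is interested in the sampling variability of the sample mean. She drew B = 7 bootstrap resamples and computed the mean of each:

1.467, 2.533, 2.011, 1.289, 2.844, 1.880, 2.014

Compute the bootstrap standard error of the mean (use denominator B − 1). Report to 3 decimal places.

SE* = 0.548

Bootstrap SE is the standard deviation of the 7 replicate means.
Mean of replicates: (1.467 + 2.533 + 2.011 + 1.289 + 2.844 + 1.880 + 2.014) / 7 = 14.0380 / 7 = 2.0054
Sum of squared deviations: (−0.5384)² + (+0.5276)² + (+0.0056)² + (−0.7164)² + (+0.8386)² + (−0.1254)² + (+0.0086)² = 1.8005
Variance = 1.8005 / 6 = 0.3001
SE* = √0.3001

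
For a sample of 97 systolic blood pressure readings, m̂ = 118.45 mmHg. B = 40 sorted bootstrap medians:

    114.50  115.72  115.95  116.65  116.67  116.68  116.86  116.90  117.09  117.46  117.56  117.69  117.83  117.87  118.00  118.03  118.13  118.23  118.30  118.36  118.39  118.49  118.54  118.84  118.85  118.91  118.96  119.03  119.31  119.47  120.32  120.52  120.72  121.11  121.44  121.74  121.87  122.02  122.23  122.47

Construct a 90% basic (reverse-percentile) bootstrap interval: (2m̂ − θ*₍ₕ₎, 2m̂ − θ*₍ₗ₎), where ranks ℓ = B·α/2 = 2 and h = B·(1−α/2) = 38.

(114.88, 121.18)

Percentile endpoints at ranks 2 and 38: θ*₍2₎ = 115.72, θ*₍38₎ = 122.02.
Basic interval reflects these around m̂:
  lower = 2 × 118.45 − 122.02 = 114.88
  upper = 2 × 118.45 − 115.72 = 121.18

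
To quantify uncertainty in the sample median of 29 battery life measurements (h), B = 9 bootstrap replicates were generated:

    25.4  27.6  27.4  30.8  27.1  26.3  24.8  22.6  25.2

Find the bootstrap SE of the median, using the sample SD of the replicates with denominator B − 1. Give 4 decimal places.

SE* = 2.2837

Bootstrap SE is the standard deviation of the 9 replicate medians.
Mean of replicates: (25.4 + 27.6 + 27.4 + 30.8 + 27.1 + 26.3 + 24.8 + 22.6 + 25.2) / 9 = 237.20000 / 9 = 26.35556
Sum of squared deviations: (−0.95556)² + (+1.24444)² + (+1.04444)² + (+4.44444)² + (+0.74444)² + (−0.05556)² + (−1.55556)² + (−3.75556)² + (−1.15556)² = 41.72222
Variance = 41.72222 / 8 = 5.21528
SE* = √5.21528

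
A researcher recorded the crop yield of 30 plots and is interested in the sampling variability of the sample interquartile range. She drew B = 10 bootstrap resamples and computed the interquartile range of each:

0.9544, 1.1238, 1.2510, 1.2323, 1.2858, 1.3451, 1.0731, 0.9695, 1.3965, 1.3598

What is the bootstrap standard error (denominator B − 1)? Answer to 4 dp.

Bootstrap SE is the standard deviation of the 10 replicate interquartile ranges.
Mean of replicates: (0.9544 + 1.1238 + 1.2510 + 1.2323 + 1.2858 + 1.3451 + 1.0731 + 0.9695 + 1.3965 + 1.3598) / 10 = 11.99130 / 10 = 1.19913
Sum of squared deviations: (−0.24473)² + (−0.07533)² + (+0.05187)² + (+0.03317)² + (+0.08667)² + (+0.14597)² + (−0.12603)² + (−0.22963)² + (+0.19737)² + (+0.16067)² = 0.23156
Variance = 0.23156 / 9 = 0.02573
SE* = √0.02573

SE* = 0.1604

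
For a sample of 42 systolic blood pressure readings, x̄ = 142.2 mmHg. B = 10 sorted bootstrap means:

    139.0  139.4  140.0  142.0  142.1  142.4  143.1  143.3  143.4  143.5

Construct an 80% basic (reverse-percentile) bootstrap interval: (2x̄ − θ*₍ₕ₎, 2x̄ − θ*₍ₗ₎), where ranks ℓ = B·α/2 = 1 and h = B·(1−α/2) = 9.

Percentile endpoints at ranks 1 and 9: θ*₍1₎ = 139.0, θ*₍9₎ = 143.4.
Basic interval reflects these around x̄:
  lower = 2 × 142.2 − 143.4 = 141.0
  upper = 2 × 142.2 − 139.0 = 145.4

(141.0, 145.4)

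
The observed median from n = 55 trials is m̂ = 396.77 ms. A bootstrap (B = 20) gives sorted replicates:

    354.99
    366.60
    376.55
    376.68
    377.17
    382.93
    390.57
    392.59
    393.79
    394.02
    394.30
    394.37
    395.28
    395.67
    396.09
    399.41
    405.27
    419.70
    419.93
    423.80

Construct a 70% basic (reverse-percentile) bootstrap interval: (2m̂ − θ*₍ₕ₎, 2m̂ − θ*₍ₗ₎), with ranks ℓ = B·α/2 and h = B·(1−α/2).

(388.27, 416.99)

Percentile endpoints at ranks 3 and 17: θ*₍3₎ = 376.55, θ*₍17₎ = 405.27.
Basic interval reflects these around m̂:
  lower = 2 × 396.77 − 405.27 = 388.27
  upper = 2 × 396.77 − 376.55 = 416.99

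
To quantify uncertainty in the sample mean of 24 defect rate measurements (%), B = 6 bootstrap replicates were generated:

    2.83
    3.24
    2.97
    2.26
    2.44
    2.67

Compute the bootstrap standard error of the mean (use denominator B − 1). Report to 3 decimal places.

SE* = 0.357

Bootstrap SE is the standard deviation of the 6 replicate means.
Mean of replicates: (2.83 + 3.24 + 2.97 + 2.26 + 2.44 + 2.67) / 6 = 16.4100 / 6 = 2.7350
Sum of squared deviations: (+0.0950)² + (+0.5050)² + (+0.2350)² + (−0.4750)² + (−0.2950)² + (−0.0650)² = 0.6362
Variance = 0.6362 / 5 = 0.1272
SE* = √0.1272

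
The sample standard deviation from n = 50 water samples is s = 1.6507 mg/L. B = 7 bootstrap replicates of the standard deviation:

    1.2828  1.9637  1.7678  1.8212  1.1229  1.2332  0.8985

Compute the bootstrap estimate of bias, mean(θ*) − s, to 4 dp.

mean(θ*) = (1.2828 + 1.9637 + 1.7678 + 1.8212 + 1.1229 + 1.2332 + 0.8985) / 7 = 1.44144
bias = 1.44144 − 1.6507

bias = −0.2093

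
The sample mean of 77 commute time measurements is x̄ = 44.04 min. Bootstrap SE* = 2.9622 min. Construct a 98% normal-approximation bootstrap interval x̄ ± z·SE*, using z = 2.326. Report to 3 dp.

(37.150, 50.930)

Margin = 2.326 × 2.9622 = 6.8901
Interval: 44.04 ± 6.8901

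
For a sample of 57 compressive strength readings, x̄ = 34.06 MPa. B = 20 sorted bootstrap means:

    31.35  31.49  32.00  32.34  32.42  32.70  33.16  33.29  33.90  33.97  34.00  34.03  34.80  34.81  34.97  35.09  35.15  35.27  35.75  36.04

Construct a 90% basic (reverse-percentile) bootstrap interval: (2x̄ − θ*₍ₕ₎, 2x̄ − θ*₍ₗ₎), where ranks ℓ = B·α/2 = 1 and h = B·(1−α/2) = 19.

Percentile endpoints at ranks 1 and 19: θ*₍1₎ = 31.35, θ*₍19₎ = 35.75.
Basic interval reflects these around x̄:
  lower = 2 × 34.06 − 35.75 = 32.37
  upper = 2 × 34.06 − 31.35 = 36.77

(32.37, 36.77)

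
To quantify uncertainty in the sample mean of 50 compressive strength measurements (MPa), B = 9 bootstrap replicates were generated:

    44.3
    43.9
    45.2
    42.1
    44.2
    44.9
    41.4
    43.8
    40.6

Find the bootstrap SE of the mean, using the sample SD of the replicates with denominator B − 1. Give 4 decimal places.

SE* = 1.6154

Bootstrap SE is the standard deviation of the 9 replicate means.
Mean of replicates: (44.3 + 43.9 + 45.2 + 42.1 + 44.2 + 44.9 + 41.4 + 43.8 + 40.6) / 9 = 390.40000 / 9 = 43.37778
Sum of squared deviations: (+0.92222)² + (+0.52222)² + (+1.82222)² + (−1.27778)² + (+0.82222)² + (+1.52222)² + (−1.97778)² + (+0.42222)² + (−2.77778)² = 20.87556
Variance = 20.87556 / 8 = 2.60944
SE* = √2.60944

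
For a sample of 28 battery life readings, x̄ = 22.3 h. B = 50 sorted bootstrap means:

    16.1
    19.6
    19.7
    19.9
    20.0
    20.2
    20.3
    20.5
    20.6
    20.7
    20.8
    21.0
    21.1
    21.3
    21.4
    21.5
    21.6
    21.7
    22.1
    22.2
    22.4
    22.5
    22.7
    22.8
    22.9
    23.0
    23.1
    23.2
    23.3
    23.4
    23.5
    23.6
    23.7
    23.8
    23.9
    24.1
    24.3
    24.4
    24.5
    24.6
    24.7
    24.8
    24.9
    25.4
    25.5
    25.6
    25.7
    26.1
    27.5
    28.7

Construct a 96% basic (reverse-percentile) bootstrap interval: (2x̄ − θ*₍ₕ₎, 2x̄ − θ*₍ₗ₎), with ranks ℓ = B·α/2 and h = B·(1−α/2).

Percentile endpoints at ranks 1 and 49: θ*₍1₎ = 16.1, θ*₍49₎ = 27.5.
Basic interval reflects these around x̄:
  lower = 2 × 22.3 − 27.5 = 17.1
  upper = 2 × 22.3 − 16.1 = 28.5

(17.1, 28.5)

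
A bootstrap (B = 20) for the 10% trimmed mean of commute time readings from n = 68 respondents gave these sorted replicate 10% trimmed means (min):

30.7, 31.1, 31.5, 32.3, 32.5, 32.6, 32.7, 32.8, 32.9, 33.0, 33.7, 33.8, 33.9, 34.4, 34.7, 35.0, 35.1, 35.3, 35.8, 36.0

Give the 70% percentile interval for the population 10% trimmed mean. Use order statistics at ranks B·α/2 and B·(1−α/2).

α = 0.30; lower rank = 20 × 0.150 = 3; upper rank = 20 × 0.850 = 17.
The 3rd smallest replicate is 31.5; the 17th is 35.1.

(31.5, 35.1)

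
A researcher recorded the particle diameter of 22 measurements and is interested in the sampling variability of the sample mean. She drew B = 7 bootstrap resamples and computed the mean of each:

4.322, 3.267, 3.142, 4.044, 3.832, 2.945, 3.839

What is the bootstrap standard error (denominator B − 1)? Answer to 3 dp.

SE* = 0.512

Bootstrap SE is the standard deviation of the 7 replicate means.
Mean of replicates: (4.322 + 3.267 + 3.142 + 4.044 + 3.832 + 2.945 + 3.839) / 7 = 25.3910 / 7 = 3.6273
Sum of squared deviations: (+0.6947)² + (−0.3603)² + (−0.4853)² + (+0.4167)² + (+0.2047)² + (−0.6823)² + (+0.2117)² = 1.5738
Variance = 1.5738 / 6 = 0.2623
SE* = √0.2623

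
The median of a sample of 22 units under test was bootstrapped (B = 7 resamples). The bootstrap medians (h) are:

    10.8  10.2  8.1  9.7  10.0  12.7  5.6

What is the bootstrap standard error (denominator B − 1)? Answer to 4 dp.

Bootstrap SE is the standard deviation of the 7 replicate medians.
Mean of replicates: (10.8 + 10.2 + 8.1 + 9.7 + 10.0 + 12.7 + 5.6) / 7 = 67.10000 / 7 = 9.58571
Sum of squared deviations: (+1.21429)² + (+0.61429)² + (−1.48571)² + (+0.11429)² + (+0.41429)² + (+3.11429)² + (−3.98571)² = 29.82857
Variance = 29.82857 / 6 = 4.97143
SE* = √4.97143

SE* = 2.2297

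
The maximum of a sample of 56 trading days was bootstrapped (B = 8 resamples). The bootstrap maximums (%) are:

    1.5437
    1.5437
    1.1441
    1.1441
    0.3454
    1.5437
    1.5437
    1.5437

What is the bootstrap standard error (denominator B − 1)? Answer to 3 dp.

Bootstrap SE is the standard deviation of the 8 replicate maximums.
Mean of replicates: (1.5437 + 1.5437 + 1.1441 + 1.1441 + 0.3454 + 1.5437 + 1.5437 + 1.5437) / 8 = 10.35210 / 8 = 1.29401
Sum of squared deviations: (+0.24969)² + (+0.24969)² + (−0.14991)² + (−0.14991)² + (−0.94861)² + (+0.24969)² + (+0.24969)² + (+0.24969)² = 1.25653
Variance = 1.25653 / 7 = 0.17950
SE* = √0.17950

SE* = 0.424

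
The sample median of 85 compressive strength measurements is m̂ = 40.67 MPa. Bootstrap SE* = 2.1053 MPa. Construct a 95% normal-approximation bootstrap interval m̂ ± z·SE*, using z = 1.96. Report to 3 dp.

Margin = 1.96 × 2.1053 = 4.1264
Interval: 40.67 ± 4.1264

(36.544, 44.796)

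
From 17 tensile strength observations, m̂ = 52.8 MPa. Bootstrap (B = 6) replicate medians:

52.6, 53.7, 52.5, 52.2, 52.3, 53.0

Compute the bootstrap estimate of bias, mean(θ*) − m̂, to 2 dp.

mean(θ*) = (52.6 + 53.7 + 52.5 + 52.2 + 52.3 + 53.0) / 6 = 52.717
bias = 52.717 − 52.8

bias = −0.08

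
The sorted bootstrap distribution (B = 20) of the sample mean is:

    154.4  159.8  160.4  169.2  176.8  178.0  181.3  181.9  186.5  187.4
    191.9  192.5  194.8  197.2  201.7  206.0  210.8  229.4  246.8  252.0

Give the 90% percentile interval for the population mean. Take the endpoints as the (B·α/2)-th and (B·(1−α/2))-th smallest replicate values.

(154.4, 246.8)

α = 0.10; lower rank = 20 × 0.050 = 1; upper rank = 20 × 0.950 = 19.
The 1st smallest replicate is 154.4; the 19th is 246.8.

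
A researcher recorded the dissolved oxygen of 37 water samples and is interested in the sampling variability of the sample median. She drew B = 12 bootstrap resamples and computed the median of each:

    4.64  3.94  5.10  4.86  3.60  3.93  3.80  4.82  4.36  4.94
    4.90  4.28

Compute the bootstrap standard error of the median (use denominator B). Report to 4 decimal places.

SE* = 0.4928

Bootstrap SE is the standard deviation of the 12 replicate medians.
Mean of replicates: (4.64 + 3.94 + 5.10 + 4.86 + 3.60 + 3.93 + 3.80 + 4.82 + 4.36 + 4.94 + 4.90 + 4.28) / 12 = 53.17000 / 12 = 4.43083
Sum of squared deviations: (+0.20917)² + (−0.49083)² + (+0.66917)² + (+0.42917)² + (−0.83083)² + (−0.50083)² + (−0.63083)² + (+0.38917)² + (−0.07083)² + (+0.50917)² + (+0.46917)² + (−0.15083)² = 2.91429
Variance = 2.91429 / 12 = 0.24286
SE* = √0.24286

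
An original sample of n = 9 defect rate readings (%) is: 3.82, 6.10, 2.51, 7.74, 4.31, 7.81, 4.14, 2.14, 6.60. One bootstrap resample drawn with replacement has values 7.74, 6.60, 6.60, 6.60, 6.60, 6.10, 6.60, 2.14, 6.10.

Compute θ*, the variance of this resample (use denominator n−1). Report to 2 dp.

Mean = 6.1200; sum of squared deviations = 19.6176
s² = 19.6176 / 8 = 2.4522

θ* = 2.45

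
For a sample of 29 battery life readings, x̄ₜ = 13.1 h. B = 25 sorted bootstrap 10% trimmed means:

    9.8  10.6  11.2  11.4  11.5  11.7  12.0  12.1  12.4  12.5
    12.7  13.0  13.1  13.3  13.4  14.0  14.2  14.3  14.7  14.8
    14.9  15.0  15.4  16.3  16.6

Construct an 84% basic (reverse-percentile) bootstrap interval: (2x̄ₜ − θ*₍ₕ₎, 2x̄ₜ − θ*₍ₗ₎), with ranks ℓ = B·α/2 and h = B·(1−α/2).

Percentile endpoints at ranks 2 and 23: θ*₍2₎ = 10.6, θ*₍23₎ = 15.4.
Basic interval reflects these around x̄ₜ:
  lower = 2 × 13.1 − 15.4 = 10.8
  upper = 2 × 13.1 − 10.6 = 15.6

(10.8, 15.6)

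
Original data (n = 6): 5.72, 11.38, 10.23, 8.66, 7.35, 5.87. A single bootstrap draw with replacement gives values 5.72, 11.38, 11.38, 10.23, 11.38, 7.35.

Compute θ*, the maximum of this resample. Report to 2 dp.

θ* = 11.38

Maximum = 11.38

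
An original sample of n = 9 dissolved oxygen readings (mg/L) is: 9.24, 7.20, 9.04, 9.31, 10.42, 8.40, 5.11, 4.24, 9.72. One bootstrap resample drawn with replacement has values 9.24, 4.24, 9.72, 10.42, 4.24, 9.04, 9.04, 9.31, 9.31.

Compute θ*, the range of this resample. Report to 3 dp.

Range = 10.42 − 4.24 = 6.180

θ* = 6.180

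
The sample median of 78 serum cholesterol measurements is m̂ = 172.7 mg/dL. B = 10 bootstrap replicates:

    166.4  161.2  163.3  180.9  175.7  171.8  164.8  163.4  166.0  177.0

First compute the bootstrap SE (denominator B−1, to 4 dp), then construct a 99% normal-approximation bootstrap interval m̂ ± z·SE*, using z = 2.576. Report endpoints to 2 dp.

Mean of replicates = 169.0500; sum of squared deviations = 416.4050; SE* = √(416.4050/9) = 6.8020
Margin = 2.576 × 6.8020 = 17.522
Interval: 172.7 ± 17.522

(155.18, 190.22)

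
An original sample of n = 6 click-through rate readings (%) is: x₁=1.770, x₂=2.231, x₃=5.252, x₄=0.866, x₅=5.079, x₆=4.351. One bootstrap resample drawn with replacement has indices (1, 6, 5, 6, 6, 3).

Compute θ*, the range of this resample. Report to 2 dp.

θ* = 3.48

Resample values: 1.770, 4.351, 5.079, 4.351, 4.351, 5.252.
Range = 5.252 − 1.770 = 3.48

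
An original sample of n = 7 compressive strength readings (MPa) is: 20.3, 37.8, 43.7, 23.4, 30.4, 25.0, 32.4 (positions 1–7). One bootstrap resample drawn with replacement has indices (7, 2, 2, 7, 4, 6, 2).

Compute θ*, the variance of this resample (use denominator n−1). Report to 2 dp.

Resample values: 32.4, 37.8, 37.8, 32.4, 23.4, 25.0, 37.8.
Mean = 32.3714; sum of squared deviations = 223.2343
s² = 223.2343 / 6 = 37.2057

θ* = 37.21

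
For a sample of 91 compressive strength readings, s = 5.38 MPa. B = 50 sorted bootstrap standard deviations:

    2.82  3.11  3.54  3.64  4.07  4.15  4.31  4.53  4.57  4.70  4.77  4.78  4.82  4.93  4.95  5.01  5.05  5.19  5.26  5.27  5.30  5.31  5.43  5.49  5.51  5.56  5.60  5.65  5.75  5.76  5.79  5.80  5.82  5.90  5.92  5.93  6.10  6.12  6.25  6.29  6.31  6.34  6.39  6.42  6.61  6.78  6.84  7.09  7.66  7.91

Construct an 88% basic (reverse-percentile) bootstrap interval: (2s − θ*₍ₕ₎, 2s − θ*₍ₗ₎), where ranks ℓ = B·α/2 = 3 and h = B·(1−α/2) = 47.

(3.92, 7.22)

Percentile endpoints at ranks 3 and 47: θ*₍3₎ = 3.54, θ*₍47₎ = 6.84.
Basic interval reflects these around s:
  lower = 2 × 5.38 − 6.84 = 3.92
  upper = 2 × 5.38 − 3.54 = 7.22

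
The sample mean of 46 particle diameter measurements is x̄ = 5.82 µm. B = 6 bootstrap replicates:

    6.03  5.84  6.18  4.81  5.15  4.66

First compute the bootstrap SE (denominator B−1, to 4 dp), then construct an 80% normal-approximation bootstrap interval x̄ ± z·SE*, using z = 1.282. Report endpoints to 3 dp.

(4.980, 6.660)

Mean of replicates = 5.4450; sum of squared deviations = 2.1449; SE* = √(2.1449/5) = 0.6550
Margin = 1.282 × 0.6550 = 0.8397
Interval: 5.82 ± 0.8397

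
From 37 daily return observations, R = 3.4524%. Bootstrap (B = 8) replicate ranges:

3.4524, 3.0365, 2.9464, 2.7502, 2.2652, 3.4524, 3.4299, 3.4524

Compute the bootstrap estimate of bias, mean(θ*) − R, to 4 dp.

mean(θ*) = (3.4524 + 3.0365 + 2.9464 + 2.7502 + 2.2652 + 3.4524 + 3.4299 + 3.4524) / 8 = 3.09817
bias = 3.09817 − 3.4524

bias = −0.3542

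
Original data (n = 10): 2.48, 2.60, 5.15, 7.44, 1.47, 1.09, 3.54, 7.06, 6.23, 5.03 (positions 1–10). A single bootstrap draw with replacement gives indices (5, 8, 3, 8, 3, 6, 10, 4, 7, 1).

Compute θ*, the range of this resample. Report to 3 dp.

Resample values: 1.47, 7.06, 5.15, 7.06, 5.15, 1.09, 5.03, 7.44, 3.54, 2.48.
Range = 7.44 − 1.09 = 6.350

θ* = 6.350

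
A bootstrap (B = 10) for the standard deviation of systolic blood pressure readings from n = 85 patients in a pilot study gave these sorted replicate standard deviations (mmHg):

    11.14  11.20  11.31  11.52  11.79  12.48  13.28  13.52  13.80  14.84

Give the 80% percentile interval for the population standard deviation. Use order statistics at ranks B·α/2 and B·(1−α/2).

(11.14, 13.80)

α = 0.20; lower rank = 10 × 0.100 = 1; upper rank = 10 × 0.900 = 9.
The 1st smallest replicate is 11.14; the 9th is 13.80.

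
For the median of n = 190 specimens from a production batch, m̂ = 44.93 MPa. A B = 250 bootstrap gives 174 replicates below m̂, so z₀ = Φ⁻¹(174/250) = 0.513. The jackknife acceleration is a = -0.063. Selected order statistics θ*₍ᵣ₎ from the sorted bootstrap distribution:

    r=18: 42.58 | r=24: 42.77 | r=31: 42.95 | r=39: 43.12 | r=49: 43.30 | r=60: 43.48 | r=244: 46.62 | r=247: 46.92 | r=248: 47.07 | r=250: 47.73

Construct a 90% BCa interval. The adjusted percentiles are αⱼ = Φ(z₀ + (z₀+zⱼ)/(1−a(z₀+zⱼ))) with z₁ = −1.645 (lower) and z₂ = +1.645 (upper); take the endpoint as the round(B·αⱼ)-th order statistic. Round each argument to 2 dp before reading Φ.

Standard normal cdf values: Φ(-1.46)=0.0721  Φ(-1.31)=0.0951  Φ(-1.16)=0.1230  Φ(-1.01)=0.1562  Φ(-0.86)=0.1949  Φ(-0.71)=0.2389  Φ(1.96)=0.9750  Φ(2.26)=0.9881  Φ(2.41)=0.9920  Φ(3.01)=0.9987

(43.48, 47.07)

Lower: z₀ + z₁ = 0.513 + (-1.645) = -1.132; 1 − a(z₀+z₁) = 1 − (-0.063)(-1.132) = 0.9287; argument = 0.513 + (-1.132)/0.9287 = -0.7059 → -0.71.
α₁ = Φ(-0.71) = 0.2389; rank = round(250 × 0.2389) = 60; θ*₍60₎ = 43.48.
Upper: z₀ + z₂ = 2.158; 1 − a(z₀+z₂) = 1.1360; argument = 2.4127 → 2.41; α₂ = 0.9920; rank = 248; θ*₍248₎ = 47.07.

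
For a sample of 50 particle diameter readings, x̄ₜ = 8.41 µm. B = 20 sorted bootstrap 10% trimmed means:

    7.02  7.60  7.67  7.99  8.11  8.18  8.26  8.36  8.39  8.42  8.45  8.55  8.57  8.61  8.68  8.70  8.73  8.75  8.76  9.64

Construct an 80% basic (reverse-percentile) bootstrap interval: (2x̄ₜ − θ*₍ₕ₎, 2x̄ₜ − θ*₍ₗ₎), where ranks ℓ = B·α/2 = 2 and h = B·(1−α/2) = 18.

Percentile endpoints at ranks 2 and 18: θ*₍2₎ = 7.60, θ*₍18₎ = 8.75.
Basic interval reflects these around x̄ₜ:
  lower = 2 × 8.41 − 8.75 = 8.07
  upper = 2 × 8.41 − 7.60 = 9.22

(8.07, 9.22)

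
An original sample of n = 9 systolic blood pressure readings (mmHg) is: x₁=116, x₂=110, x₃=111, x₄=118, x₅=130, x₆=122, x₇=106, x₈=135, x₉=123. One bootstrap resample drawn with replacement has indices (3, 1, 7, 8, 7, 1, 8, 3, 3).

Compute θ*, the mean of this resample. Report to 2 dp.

θ* = 116.33

Resample values: 111, 116, 106, 135, 106, 116, 135, 111, 111.
Mean = (111 + 116 + 106 + 135 + 106 + 116 + 135 + 111 + 111) / 9 = 1047.0 / 9 = 116.33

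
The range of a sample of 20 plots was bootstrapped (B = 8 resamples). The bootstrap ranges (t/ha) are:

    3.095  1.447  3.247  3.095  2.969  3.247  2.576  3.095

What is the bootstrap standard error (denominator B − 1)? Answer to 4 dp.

Bootstrap SE is the standard deviation of the 8 replicate ranges.
Mean of replicates: (3.095 + 1.447 + 3.247 + 3.095 + 2.969 + 3.247 + 2.576 + 3.095) / 8 = 22.77100 / 8 = 2.84638
Sum of squared deviations: (+0.24863)² + (−1.39938)² + (+0.40062)² + (+0.24863)² + (+0.12262)² + (+0.40062)² + (−0.27038)² + (+0.24863)² = 2.55283
Variance = 2.55283 / 7 = 0.36469
SE* = √0.36469

SE* = 0.6039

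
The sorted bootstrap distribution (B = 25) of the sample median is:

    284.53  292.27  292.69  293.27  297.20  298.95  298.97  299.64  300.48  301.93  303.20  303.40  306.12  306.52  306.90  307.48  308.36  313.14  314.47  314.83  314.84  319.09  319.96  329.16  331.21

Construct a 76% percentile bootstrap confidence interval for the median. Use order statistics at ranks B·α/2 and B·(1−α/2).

(292.69, 319.09)

α = 0.24; lower rank = 25 × 0.120 = 3; upper rank = 25 × 0.880 = 22.
The 3rd smallest replicate is 292.69; the 22nd is 319.09.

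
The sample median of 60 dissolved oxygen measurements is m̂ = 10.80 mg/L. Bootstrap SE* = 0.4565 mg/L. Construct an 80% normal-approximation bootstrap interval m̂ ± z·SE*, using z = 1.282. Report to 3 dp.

(10.215, 11.385)

Margin = 1.282 × 0.4565 = 0.5852
Interval: 10.80 ± 0.5852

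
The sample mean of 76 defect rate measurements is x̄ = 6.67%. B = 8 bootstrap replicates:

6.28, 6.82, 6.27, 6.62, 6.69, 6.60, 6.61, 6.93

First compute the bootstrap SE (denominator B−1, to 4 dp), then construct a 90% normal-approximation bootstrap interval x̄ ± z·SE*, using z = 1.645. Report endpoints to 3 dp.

Mean of replicates = 6.6025; sum of squared deviations = 0.3772; SE* = √(0.3772/7) = 0.2321
Margin = 1.645 × 0.2321 = 0.3818
Interval: 6.67 ± 0.3818

(6.288, 7.052)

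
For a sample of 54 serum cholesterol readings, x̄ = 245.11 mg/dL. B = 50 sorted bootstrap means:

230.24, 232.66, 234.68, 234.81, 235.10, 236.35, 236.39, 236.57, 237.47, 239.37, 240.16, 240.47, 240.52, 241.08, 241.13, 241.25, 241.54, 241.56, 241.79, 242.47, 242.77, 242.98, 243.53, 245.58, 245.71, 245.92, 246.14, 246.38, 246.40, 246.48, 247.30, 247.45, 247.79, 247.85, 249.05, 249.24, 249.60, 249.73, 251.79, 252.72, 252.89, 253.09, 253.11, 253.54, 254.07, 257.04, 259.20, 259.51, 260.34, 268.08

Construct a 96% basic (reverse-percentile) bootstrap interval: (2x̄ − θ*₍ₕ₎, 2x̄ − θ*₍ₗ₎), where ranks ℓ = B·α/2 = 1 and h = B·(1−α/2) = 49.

Percentile endpoints at ranks 1 and 49: θ*₍1₎ = 230.24, θ*₍49₎ = 260.34.
Basic interval reflects these around x̄:
  lower = 2 × 245.11 − 260.34 = 229.88
  upper = 2 × 245.11 − 230.24 = 259.98

(229.88, 259.98)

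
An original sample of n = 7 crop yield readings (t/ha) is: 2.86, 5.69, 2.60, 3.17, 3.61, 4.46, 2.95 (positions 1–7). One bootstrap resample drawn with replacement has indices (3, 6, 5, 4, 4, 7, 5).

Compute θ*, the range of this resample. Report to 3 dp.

Resample values: 2.60, 4.46, 3.61, 3.17, 3.17, 2.95, 3.61.
Range = 4.46 − 2.60 = 1.860

θ* = 1.860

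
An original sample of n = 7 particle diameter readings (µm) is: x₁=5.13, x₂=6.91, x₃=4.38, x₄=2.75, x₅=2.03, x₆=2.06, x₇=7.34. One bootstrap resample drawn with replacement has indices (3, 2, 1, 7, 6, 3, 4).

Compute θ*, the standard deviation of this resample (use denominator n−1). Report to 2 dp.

θ* = 1.96

Resample values: 4.38, 6.91, 5.13, 7.34, 2.06, 4.38, 2.75.
Mean = 4.7071; sum of squared deviations = 23.0151
s² = 23.0151 / 6 = 3.8359
s = √3.8359 = 1.96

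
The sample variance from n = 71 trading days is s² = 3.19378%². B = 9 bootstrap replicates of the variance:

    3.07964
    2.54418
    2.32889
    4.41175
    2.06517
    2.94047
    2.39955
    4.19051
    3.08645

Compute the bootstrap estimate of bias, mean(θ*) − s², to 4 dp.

mean(θ*) = (3.07964 + 2.54418 + 2.32889 + 4.41175 + 2.06517 + 2.94047 + 2.39955 + 4.19051 + 3.08645) / 9 = 3.00518
bias = 3.00518 − 3.19378

bias = −0.1886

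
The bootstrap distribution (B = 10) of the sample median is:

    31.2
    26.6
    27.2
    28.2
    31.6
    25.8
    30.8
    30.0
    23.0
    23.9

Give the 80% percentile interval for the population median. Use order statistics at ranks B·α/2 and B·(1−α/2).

(23.0, 31.2)

Sorted replicates: 23.0, 23.9, 25.8, 26.6, 27.2, 28.2, 30.0, 30.8, 31.2, 31.6
α = 0.20; lower rank = 10 × 0.100 = 1; upper rank = 10 × 0.900 = 9.
The 1st smallest replicate is 23.0; the 9th is 31.2.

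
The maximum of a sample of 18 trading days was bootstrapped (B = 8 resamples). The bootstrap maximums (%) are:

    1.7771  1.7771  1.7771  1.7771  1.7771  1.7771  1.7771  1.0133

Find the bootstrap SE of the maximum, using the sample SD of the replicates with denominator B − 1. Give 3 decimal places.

SE* = 0.270

Bootstrap SE is the standard deviation of the 8 replicate maximums.
Mean of replicates: (1.7771 + 1.7771 + 1.7771 + 1.7771 + 1.7771 + 1.7771 + 1.7771 + 1.0133) / 8 = 13.45300 / 8 = 1.68162
Sum of squared deviations: (+0.09547)² + (+0.09547)² + (+0.09547)² + (+0.09547)² + (+0.09547)² + (+0.09547)² + (+0.09547)² + (−0.66832)² = 0.51047
Variance = 0.51047 / 7 = 0.07292
SE* = √0.07292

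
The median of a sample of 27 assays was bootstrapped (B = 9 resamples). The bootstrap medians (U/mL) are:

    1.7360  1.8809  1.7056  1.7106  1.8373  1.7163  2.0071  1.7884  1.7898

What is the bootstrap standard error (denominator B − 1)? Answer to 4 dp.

Bootstrap SE is the standard deviation of the 9 replicate medians.
Mean of replicates: (1.7360 + 1.8809 + 1.7056 + 1.7106 + 1.8373 + 1.7163 + 2.0071 + 1.7884 + 1.7898) / 9 = 16.172000 / 9 = 1.796889
Sum of squared deviations: (−0.060889)² + (+0.084011)² + (−0.091289)² + (−0.086289)² + (+0.040411)² + (−0.080589)² + (+0.210211)² + (−0.008489)² + (−0.007089)² = 0.078983
Variance = 0.078983 / 8 = 0.009873
SE* = √0.009873

SE* = 0.0994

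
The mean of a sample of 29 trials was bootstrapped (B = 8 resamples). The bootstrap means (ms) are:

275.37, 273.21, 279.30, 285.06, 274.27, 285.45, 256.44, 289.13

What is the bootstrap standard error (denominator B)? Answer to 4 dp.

Bootstrap SE is the standard deviation of the 8 replicate means.
Mean of replicates: (275.37 + 273.21 + 279.30 + 285.06 + 274.27 + 285.45 + 256.44 + 289.13) / 8 = 2218.23000 / 8 = 277.27875
Sum of squared deviations: (−1.90875)² + (−4.06875)² + (+2.02125)² + (+7.78125)² + (−3.00875)² + (+8.17125)² + (−20.83875)² + (+11.85125)² = 735.35889
Variance = 735.35889 / 8 = 91.91986
SE* = √91.91986

SE* = 9.5875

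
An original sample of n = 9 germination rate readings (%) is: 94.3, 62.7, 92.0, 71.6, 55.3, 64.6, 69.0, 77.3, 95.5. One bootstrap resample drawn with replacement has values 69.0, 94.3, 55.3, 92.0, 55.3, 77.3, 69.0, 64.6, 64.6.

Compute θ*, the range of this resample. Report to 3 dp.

θ* = 39.000

Range = 94.3 − 55.3 = 39.000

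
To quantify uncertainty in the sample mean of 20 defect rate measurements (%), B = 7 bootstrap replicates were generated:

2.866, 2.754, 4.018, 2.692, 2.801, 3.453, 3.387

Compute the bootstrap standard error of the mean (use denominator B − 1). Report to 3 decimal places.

SE* = 0.495

Bootstrap SE is the standard deviation of the 7 replicate means.
Mean of replicates: (2.866 + 2.754 + 4.018 + 2.692 + 2.801 + 3.453 + 3.387) / 7 = 21.9710 / 7 = 3.1387
Sum of squared deviations: (−0.2727)² + (−0.3847)² + (+0.8793)² + (−0.4467)² + (−0.3377)² + (+0.3143)² + (+0.2483)² = 1.4695
Variance = 1.4695 / 6 = 0.2449
SE* = √0.2449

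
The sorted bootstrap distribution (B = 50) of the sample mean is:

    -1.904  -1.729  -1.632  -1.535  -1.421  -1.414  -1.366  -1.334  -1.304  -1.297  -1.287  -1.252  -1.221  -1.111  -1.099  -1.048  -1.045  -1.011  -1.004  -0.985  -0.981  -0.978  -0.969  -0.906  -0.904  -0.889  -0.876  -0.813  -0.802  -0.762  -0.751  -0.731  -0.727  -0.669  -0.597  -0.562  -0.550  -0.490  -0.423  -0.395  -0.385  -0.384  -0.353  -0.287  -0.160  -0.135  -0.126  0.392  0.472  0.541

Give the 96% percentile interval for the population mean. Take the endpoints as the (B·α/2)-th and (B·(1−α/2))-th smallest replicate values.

α = 0.04; lower rank = 50 × 0.020 = 1; upper rank = 50 × 0.980 = 49.
The 1st smallest replicate is -1.904; the 49th is 0.472.

(-1.904, 0.472)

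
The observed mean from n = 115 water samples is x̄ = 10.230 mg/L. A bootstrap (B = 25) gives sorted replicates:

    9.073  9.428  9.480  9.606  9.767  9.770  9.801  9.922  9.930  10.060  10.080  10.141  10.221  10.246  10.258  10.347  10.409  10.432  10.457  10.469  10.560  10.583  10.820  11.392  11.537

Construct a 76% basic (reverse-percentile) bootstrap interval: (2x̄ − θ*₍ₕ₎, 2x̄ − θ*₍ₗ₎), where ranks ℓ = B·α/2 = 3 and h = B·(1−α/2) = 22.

Percentile endpoints at ranks 3 and 22: θ*₍3₎ = 9.480, θ*₍22₎ = 10.583.
Basic interval reflects these around x̄:
  lower = 2 × 10.230 − 10.583 = 9.877
  upper = 2 × 10.230 − 9.480 = 10.980

(9.877, 10.980)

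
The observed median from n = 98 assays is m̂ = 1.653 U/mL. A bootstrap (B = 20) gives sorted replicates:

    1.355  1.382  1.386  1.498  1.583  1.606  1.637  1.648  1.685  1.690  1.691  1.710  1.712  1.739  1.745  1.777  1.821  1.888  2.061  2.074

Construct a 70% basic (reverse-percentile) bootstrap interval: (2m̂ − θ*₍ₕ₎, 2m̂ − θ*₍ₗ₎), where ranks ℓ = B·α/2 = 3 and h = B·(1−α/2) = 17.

(1.485, 1.920)

Percentile endpoints at ranks 3 and 17: θ*₍3₎ = 1.386, θ*₍17₎ = 1.821.
Basic interval reflects these around m̂:
  lower = 2 × 1.653 − 1.821 = 1.485
  upper = 2 × 1.653 − 1.386 = 1.920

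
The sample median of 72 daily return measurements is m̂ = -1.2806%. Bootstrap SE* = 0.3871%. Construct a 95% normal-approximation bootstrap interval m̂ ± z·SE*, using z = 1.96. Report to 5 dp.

(-2.03932, -0.52188)

Margin = 1.96 × 0.3871 = 0.758716
Interval: -1.2806 ± 0.758716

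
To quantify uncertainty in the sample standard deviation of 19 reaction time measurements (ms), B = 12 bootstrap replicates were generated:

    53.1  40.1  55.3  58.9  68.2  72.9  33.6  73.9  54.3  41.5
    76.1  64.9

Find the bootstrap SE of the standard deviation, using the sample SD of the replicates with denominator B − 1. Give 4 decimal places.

Bootstrap SE is the standard deviation of the 12 replicate standard deviations.
Mean of replicates: (53.1 + 40.1 + 55.3 + 58.9 + 68.2 + 72.9 + 33.6 + 73.9 + 54.3 + 41.5 + 76.1 + 64.9) / 12 = 692.80000 / 12 = 57.73333
Sum of squared deviations: (−4.63333)² + (−17.63333)² + (−2.43333)² + (+1.16667)² + (+10.46667)² + (+15.16667)² + (−24.13333)² + (+16.16667)² + (−3.43333)² + (−16.23333)² + (+18.36667)² + (+7.16667)² = 2187.04667
Variance = 2187.04667 / 11 = 198.82242
SE* = √198.82242

SE* = 14.1004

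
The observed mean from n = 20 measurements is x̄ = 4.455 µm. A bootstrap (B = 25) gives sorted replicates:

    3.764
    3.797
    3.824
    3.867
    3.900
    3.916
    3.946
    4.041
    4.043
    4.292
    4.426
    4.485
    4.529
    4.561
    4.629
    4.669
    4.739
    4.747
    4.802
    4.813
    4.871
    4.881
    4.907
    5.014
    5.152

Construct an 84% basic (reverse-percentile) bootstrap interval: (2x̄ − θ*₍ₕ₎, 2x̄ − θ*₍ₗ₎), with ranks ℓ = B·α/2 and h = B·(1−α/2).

Percentile endpoints at ranks 2 and 23: θ*₍2₎ = 3.797, θ*₍23₎ = 4.907.
Basic interval reflects these around x̄:
  lower = 2 × 4.455 − 4.907 = 4.003
  upper = 2 × 4.455 − 3.797 = 5.113

(4.003, 5.113)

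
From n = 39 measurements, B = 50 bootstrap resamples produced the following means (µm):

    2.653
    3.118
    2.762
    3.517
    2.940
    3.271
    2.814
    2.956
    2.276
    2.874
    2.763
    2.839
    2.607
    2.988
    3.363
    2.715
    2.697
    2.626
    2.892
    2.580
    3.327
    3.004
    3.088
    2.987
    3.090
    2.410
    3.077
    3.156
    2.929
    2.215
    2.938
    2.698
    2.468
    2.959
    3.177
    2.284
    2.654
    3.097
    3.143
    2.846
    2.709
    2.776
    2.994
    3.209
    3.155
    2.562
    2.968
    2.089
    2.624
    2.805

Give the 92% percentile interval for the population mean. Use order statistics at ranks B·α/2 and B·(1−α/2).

(2.215, 3.327)

Sorted replicates: 2.089, 2.215, 2.276, 2.284, 2.410, 2.468, 2.562, 2.580, 2.607, 2.624, 2.626, 2.653, 2.654, 2.697, 2.698, 2.709, 2.715, 2.762, 2.763, 2.776, 2.805, 2.814, 2.839, 2.846, 2.874, 2.892, 2.929, 2.938, 2.940, 2.956, 2.959, 2.968, 2.987, 2.988, 2.994, 3.004, 3.077, 3.088, 3.090, 3.097, 3.118, 3.143, 3.155, 3.156, 3.177, 3.209, 3.271, 3.327, 3.363, 3.517
α = 0.08; lower rank = 50 × 0.040 = 2; upper rank = 50 × 0.960 = 48.
The 2nd smallest replicate is 2.215; the 48th is 3.327.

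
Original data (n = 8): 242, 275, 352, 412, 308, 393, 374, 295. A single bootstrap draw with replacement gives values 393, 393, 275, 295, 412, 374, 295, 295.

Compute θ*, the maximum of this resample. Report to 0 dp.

θ* = 412

Maximum = 412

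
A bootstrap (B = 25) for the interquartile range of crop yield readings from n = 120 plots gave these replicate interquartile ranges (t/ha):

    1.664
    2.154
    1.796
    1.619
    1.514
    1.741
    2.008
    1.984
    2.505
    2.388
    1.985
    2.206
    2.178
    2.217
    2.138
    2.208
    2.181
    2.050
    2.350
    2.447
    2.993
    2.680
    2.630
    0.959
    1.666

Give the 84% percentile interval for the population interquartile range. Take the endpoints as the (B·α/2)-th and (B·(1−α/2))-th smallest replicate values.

Sorted replicates: 0.959, 1.514, 1.619, 1.664, 1.666, 1.741, 1.796, 1.984, 1.985, 2.008, 2.050, 2.138, 2.154, 2.178, 2.181, 2.206, 2.208, 2.217, 2.350, 2.388, 2.447, 2.505, 2.630, 2.680, 2.993
α = 0.16; lower rank = 25 × 0.080 = 2; upper rank = 25 × 0.920 = 23.
The 2nd smallest replicate is 1.514; the 23rd is 2.630.

(1.514, 2.630)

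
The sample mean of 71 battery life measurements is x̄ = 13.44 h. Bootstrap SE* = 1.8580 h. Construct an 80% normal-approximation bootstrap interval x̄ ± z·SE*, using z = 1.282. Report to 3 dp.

(11.058, 15.822)

Margin = 1.282 × 1.8580 = 2.3820
Interval: 13.44 ± 2.3820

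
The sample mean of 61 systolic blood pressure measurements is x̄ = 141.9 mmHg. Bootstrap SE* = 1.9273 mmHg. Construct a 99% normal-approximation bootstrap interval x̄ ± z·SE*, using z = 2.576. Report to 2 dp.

(136.94, 146.86)

Margin = 2.576 × 1.9273 = 4.965
Interval: 141.9 ± 4.965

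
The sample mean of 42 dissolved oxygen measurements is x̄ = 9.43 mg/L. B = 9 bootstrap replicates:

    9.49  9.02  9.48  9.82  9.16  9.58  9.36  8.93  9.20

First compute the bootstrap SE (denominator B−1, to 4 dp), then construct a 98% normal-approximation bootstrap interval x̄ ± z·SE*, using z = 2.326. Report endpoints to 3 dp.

(8.765, 10.095)

Mean of replicates = 9.3378; sum of squared deviations = 0.6530; SE* = √(0.6530/8) = 0.2857
Margin = 2.326 × 0.2857 = 0.6645
Interval: 9.43 ± 0.6645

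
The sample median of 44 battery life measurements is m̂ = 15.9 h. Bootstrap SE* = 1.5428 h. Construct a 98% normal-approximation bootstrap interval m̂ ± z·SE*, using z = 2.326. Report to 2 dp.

(12.31, 19.49)

Margin = 2.326 × 1.5428 = 3.589
Interval: 15.9 ± 3.589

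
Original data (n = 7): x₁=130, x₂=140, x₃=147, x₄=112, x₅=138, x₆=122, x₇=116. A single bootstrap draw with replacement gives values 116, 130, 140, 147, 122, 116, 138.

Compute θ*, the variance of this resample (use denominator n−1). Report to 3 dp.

θ* = 151.476

Mean = 129.8571; sum of squared deviations = 908.8571
s² = 908.8571 / 6 = 151.4762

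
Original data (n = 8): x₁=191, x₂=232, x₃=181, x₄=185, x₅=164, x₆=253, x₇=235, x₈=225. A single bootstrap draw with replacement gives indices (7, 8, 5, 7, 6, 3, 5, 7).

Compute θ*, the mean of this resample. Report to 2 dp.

Resample values: 235, 225, 164, 235, 253, 181, 164, 235.
Mean = (235 + 225 + 164 + 235 + 253 + 181 + 164 + 235) / 8 = 1692.0 / 8 = 211.50

θ* = 211.50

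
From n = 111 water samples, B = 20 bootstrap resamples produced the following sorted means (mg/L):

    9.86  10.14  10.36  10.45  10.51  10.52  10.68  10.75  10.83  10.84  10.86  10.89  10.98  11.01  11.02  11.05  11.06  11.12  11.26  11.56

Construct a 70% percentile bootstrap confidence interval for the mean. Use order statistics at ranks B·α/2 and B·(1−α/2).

(10.36, 11.06)

α = 0.30; lower rank = 20 × 0.150 = 3; upper rank = 20 × 0.850 = 17.
The 3rd smallest replicate is 10.36; the 17th is 11.06.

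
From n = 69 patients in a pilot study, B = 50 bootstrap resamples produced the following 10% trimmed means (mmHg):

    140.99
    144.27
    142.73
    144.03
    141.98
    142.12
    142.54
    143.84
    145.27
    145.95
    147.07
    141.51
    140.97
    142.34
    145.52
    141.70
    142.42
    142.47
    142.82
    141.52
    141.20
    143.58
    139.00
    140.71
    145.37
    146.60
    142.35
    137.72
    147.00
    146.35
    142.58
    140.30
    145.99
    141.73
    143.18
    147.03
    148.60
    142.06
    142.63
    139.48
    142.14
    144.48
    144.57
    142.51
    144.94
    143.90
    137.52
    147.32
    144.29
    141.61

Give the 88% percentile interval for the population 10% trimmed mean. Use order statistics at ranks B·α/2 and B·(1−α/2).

Sorted replicates: 137.52, 137.72, 139.00, 139.48, 140.30, 140.71, 140.97, 140.99, 141.20, 141.51, 141.52, 141.61, 141.70, 141.73, 141.98, 142.06, 142.12, 142.14, 142.34, 142.35, 142.42, 142.47, 142.51, 142.54, 142.58, 142.63, 142.73, 142.82, 143.18, 143.58, 143.84, 143.90, 144.03, 144.27, 144.29, 144.48, 144.57, 144.94, 145.27, 145.37, 145.52, 145.95, 145.99, 146.35, 146.60, 147.00, 147.03, 147.07, 147.32, 148.60
α = 0.12; lower rank = 50 × 0.060 = 3; upper rank = 50 × 0.940 = 47.
The 3rd smallest replicate is 139.00; the 47th is 147.03.

(139.00, 147.03)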